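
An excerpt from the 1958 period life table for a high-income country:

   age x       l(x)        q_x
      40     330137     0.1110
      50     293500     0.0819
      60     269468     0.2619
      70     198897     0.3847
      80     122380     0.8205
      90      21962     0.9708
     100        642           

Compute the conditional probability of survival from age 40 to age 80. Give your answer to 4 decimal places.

0.3707

The conditional survival probability is l(80)/l(40) = 122380/330137 = 0.370695.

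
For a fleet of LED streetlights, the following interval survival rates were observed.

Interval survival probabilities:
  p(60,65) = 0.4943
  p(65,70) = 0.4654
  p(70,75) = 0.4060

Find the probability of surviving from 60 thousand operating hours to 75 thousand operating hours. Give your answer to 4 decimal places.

Chaining the interval survival probabilities: 0.4943 × 0.4654 × 0.4060.
= 0.093399.

0.0934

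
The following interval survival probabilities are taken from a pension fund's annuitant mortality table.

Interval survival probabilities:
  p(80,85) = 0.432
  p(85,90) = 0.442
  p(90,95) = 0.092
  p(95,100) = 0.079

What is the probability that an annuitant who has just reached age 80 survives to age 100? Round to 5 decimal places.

0.00139

The overall survival probability is 0.432 × 0.442 × 0.092 × 0.079.
= 0.001388.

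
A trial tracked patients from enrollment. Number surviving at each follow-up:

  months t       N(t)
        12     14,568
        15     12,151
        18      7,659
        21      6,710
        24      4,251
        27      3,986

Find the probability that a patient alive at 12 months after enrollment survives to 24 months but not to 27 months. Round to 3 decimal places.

This is the probability of reaching 24 but not 27, conditional on being alive at 12: (N(24) − N(27)) / N(12).
= (4,251 − 3,986) / 14,568 = 265 / 14,568 = 0.018191.

0.018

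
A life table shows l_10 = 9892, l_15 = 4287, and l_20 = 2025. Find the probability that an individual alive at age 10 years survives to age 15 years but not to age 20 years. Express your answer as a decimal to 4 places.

This is the probability of reaching 15 but not 20, conditional on being alive at 10: (l_15 − l_20) / l_10.
= (4287 − 2025) / 9892 = 2262 / 9892 = 0.228670.

0.2287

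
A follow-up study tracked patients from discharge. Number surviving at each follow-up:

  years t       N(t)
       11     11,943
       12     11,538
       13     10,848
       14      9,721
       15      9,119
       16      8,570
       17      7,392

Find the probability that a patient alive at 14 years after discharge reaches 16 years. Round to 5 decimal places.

The conditional survival probability is N(16)/N(14) = 8,570/9,721 = 0.881597.

0.88160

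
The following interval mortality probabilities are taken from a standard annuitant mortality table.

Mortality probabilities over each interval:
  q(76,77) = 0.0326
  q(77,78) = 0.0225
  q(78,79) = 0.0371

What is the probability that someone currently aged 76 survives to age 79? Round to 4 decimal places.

Survival from 76 to 79 is the product of surviving each interval: (1 − 0.0326) × (1 − 0.0225) × (1 − 0.0371).
= 0.9674 × 0.9775 × 0.9629 = 0.910550.

0.9106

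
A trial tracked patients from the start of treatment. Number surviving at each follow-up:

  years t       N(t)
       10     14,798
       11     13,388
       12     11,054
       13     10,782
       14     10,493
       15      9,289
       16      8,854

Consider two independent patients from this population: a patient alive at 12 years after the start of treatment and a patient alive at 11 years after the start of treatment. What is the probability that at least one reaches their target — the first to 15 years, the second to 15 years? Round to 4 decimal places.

p₁ = N(15)/N(12) = 9,289/11,054 = 0.840329; p₂ = N(15)/N(11) = 9,289/13,388 = 0.693830.
P(at least one) = 1 − (1−p₁)(1−p₂) = 1 − 0.159671 × 0.306170 = 0.951114.

0.9511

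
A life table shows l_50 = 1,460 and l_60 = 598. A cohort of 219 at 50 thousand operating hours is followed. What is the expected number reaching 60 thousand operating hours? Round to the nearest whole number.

The relevant probability is 598/1,460 = 0.409589.
Expected number = 219 × 0.409589 = 90.

90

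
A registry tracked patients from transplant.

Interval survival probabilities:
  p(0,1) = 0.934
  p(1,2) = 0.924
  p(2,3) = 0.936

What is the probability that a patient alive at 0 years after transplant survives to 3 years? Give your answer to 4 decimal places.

Survival from 0 to 3 is the product of surviving each interval: 0.934 × 0.924 × 0.936.
= 0.807783.

0.8078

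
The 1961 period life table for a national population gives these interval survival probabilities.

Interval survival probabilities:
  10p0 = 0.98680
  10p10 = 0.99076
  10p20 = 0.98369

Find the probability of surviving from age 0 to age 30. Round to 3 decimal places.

The overall survival probability is 0.98680 × 0.99076 × 0.98369.
= 0.961736.

0.962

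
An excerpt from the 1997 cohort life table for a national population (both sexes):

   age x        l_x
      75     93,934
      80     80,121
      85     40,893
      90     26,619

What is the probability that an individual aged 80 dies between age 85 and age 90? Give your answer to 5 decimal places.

0.17816

We want 5|5q80 = (l_85 − l_90)/l_80.
This is the probability of reaching 85 but not 90, conditional on being alive at 80: (l_85 − l_90) / l_80.
= (40,893 − 26,619) / 80,121 = 14,274 / 80,121 = 0.178156.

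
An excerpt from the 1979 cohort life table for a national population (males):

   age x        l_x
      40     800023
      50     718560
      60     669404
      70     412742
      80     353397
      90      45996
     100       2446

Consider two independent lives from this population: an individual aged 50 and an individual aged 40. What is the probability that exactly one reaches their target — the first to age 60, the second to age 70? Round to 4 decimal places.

p₁ = l_60/l_50 = 669404/718560 = 0.931591; p₂ = l_70/l_40 = 412742/800023 = 0.515913.
P(exactly one) = p₁(1−p₂) + (1−p₁)p₂ = 0.450971 + 0.035293 = 0.486264.

0.4863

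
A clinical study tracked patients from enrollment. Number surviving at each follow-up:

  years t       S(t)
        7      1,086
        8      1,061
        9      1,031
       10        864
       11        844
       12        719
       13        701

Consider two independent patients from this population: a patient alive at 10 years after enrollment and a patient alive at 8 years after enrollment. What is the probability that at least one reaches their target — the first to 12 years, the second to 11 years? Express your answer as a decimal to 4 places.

0.9657

p₁ = S(12)/S(10) = 719/864 = 0.832176; p₂ = S(11)/S(8) = 844/1,061 = 0.795476.
P(at least one) = 1 − (1−p₁)(1−p₂) = 1 − 0.167824 × 0.204524 = 0.965676.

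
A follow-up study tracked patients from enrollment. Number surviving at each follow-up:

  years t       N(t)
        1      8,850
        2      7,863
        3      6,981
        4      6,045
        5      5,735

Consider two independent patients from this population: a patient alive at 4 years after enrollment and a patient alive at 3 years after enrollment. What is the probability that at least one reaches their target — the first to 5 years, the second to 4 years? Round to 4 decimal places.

0.9931

p₁ = N(5)/N(4) = 5,735/6,045 = 0.948718; p₂ = N(4)/N(3) = 6,045/6,981 = 0.865922.
P(at least one) = 1 − (1−p₁)(1−p₂) = 1 − 0.051282 × 0.134078 = 0.993124.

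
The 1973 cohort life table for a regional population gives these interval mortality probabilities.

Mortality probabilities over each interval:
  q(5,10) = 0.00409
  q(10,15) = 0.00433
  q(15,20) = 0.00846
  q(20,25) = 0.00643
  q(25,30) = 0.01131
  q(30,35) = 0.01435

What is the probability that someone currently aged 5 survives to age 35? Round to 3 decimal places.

Survival from 5 to 35 is the product of surviving each interval: (1 − 0.00409) × (1 − 0.00433) × (1 − 0.00846) × (1 − 0.00643) × (1 − 0.01131) × (1 − 0.01435).
= 0.99591 × 0.99567 × 0.99154 × 0.99357 × 0.98869 × 0.98565 = 0.951978.

0.952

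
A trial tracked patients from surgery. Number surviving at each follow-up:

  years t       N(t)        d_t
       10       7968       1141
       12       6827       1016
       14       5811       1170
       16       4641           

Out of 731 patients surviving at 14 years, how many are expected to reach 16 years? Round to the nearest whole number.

584

The relevant probability is 4641/5811 = 0.798658.
Expected number = 731 × 0.798658 = 584.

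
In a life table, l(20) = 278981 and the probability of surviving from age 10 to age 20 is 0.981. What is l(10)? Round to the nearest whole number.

284384

l(10) = l(20) / p = 278981 / 0.981 = 284384.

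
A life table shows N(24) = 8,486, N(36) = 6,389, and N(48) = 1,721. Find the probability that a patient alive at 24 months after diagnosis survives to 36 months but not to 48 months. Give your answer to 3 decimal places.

0.550

This is the probability of reaching 36 but not 48, conditional on being alive at 24: (N(36) − N(48)) / N(24).
= (6,389 − 1,721) / 8,486 = 4,668 / 8,486 = 0.550082.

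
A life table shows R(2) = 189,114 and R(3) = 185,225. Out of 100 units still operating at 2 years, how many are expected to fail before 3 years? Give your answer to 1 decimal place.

2.1

The relevant probability is 1 − 185,225/189,114 = 0.020564.
Expected number = 100 × 0.020564 = 2.1.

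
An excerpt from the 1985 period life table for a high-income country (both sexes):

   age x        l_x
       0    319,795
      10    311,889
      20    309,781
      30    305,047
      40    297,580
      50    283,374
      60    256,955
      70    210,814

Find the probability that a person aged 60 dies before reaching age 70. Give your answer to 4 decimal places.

P(die before 70 | alive at 60) = 1 − l_70/l_60 = 1 − 210,814/256,955 = (46,141)/256,955 = 0.179568.

0.1796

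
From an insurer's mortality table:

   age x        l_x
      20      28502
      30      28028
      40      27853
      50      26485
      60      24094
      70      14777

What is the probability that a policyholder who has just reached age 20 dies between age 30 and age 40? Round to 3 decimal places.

0.006

This is the probability of reaching 30 but not 40, conditional on being alive at 20: (l_30 − l_40) / l_20.
= (28028 − 27853) / 28502 = 175 / 28502 = 0.006140.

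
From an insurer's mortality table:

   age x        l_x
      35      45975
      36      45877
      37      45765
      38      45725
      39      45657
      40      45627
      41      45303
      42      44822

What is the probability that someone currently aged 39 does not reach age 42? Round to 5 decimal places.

0.01829

P(die before 42 | alive at 39) = 1 − l_42/l_39 = 1 − 44822/45657 = (835)/45657 = 0.018289.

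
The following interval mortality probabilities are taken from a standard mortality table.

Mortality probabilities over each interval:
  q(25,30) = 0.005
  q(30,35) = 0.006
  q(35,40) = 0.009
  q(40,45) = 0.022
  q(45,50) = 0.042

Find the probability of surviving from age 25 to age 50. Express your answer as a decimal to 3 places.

0.918

Survival from 25 to 50 is the product of surviving each interval: (1 − 0.005) × (1 − 0.006) × (1 − 0.009) × (1 − 0.022) × (1 − 0.042).
= 0.995 × 0.994 × 0.991 × 0.978 × 0.958 = 0.918306.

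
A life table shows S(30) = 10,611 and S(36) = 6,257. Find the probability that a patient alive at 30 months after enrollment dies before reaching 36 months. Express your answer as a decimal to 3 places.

P(die before 36 | alive at 30) = 1 − S(36)/S(30) = 1 − 6,257/10,611 = (4,354)/10,611 = 0.410329.

0.410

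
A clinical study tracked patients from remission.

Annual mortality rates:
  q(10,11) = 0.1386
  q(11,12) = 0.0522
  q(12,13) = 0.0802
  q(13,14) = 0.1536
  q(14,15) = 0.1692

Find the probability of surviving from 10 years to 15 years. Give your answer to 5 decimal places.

Survival from 10 to 15 is the product of surviving each interval: (1 − 0.1386) × (1 − 0.0522) × (1 − 0.0802) × (1 − 0.1536) × (1 − 0.1692).
= 0.8614 × 0.9478 × 0.9198 × 0.8464 × 0.8308 = 0.528065.

0.52806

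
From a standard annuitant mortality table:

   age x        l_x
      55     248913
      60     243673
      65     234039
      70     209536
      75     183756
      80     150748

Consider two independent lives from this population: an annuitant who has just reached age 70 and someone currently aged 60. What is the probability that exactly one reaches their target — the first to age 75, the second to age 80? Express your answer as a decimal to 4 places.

0.4105

p₁ = l_75/l_70 = 183756/209536 = 0.876966; p₂ = l_80/l_60 = 150748/243673 = 0.618649.
P(exactly one) = p₁(1−p₂) + (1−p₁)p₂ = 0.334432 + 0.076115 = 0.410547.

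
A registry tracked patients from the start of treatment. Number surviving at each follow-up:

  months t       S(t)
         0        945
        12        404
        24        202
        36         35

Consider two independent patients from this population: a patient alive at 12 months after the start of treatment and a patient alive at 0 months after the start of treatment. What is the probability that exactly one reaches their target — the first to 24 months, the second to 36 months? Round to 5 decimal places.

p₁ = S(24)/S(12) = 202/404 = 0.500000; p₂ = S(36)/S(0) = 35/945 = 0.037037.
P(exactly one) = p₁(1−p₂) + (1−p₁)p₂ = 0.481482 + 0.018519 = 0.500000.

0.50000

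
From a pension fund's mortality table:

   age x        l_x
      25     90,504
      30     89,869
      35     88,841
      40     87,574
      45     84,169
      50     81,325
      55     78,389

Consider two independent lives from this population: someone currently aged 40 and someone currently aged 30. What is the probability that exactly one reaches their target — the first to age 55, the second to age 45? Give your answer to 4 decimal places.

0.1550

p₁ = l_55/l_40 = 78,389/87,574 = 0.895117; p₂ = l_45/l_30 = 84,169/89,869 = 0.936574.
P(exactly one) = p₁(1−p₂) + (1−p₁)p₂ = 0.056774 + 0.098231 = 0.155004.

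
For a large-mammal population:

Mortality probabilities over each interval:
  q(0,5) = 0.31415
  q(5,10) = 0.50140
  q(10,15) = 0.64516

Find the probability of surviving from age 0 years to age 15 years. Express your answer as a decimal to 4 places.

0.1213

The overall survival probability is (1 − 0.31415) × (1 − 0.50140) × (1 − 0.64516).
= 0.68585 × 0.49860 × 0.35484 = 0.121343.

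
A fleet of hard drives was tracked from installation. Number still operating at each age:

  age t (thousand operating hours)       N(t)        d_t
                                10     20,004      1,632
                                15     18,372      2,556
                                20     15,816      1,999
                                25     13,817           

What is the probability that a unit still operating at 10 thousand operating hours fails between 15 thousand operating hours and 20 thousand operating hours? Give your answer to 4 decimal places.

0.1278

This is the probability of reaching 15 but not 20, conditional on being operational at 10: (N(15) − N(20)) / N(10).
= (18,372 − 15,816) / 20,004 = 2,556 / 20,004 = 0.127774.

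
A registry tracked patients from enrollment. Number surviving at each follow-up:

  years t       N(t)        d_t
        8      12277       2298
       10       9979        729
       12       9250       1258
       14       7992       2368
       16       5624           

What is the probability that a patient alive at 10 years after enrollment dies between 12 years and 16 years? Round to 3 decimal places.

0.363

This is the probability of reaching 12 but not 16, conditional on being alive at 10: (N(12) − N(16)) / N(10).
= (9250 − 5624) / 9979 = 3626 / 9979 = 0.363363.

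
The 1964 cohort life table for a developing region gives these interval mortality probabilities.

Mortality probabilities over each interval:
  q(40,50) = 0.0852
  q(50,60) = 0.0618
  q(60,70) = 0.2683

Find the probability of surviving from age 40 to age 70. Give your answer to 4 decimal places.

0.6280

Chaining the interval survival probabilities: (1 − 0.0852) × (1 − 0.0618) × (1 − 0.2683).
= 0.9148 × 0.9382 × 0.7317 = 0.627993.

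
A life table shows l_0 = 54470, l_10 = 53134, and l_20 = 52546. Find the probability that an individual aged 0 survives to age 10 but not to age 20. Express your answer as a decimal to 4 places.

This is the probability of reaching 10 but not 20, conditional on being alive at 0: (l_10 − l_20) / l_0.
= (53134 − 52546) / 54470 = 588 / 54470 = 0.010795.

0.0108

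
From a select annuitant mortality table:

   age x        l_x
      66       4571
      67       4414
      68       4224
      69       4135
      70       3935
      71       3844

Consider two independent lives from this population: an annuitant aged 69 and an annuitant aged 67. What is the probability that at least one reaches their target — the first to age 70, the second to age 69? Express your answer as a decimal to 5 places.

0.99694

p₁ = l_70/l_69 = 3935/4135 = 0.951632; p₂ = l_69/l_67 = 4135/4414 = 0.936792.
P(at least one) = 1 − (1−p₁)(1−p₂) = 1 − 0.048368 × 0.063208 = 0.996943.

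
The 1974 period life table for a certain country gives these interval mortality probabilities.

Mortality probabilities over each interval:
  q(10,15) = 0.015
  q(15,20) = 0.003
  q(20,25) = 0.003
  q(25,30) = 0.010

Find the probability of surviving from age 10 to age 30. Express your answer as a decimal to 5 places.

The overall survival probability is (1 − 0.015) × (1 − 0.003) × (1 − 0.003) × (1 − 0.010).
= 0.985 × 0.997 × 0.997 × 0.990 = 0.969308.

0.96931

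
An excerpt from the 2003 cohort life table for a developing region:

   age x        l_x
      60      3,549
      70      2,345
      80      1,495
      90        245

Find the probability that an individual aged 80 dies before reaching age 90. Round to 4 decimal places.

P(die before 90 | alive at 80) = 1 − l_90/l_80 = 1 − 245/1,495 = (1,250)/1,495 = 0.836120.

0.8361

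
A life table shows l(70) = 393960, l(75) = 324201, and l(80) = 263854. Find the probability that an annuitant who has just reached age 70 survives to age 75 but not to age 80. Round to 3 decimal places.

0.153

This is the probability of reaching 75 but not 80, conditional on being alive at 70: (l(75) − l(80)) / l(70).
= (324201 − 263854) / 393960 = 60347 / 393960 = 0.153181.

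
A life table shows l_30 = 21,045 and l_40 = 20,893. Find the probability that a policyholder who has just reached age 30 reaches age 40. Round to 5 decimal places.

The conditional survival probability is l_40/l_30 = 20,893/21,045 = 0.992777.

0.99278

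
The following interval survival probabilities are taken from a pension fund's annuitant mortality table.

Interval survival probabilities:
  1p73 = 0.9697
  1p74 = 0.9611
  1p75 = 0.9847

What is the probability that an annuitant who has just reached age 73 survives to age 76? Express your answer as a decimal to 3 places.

The overall survival probability is 0.9697 × 0.9611 × 0.9847.
= 0.917719.

0.918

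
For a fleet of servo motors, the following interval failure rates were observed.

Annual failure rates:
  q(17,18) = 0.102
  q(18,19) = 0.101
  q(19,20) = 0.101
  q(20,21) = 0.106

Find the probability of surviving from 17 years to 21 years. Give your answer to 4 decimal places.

The overall survival probability is (1 − 0.102) × (1 − 0.101) × (1 − 0.101) × (1 − 0.106).
= 0.898 × 0.899 × 0.899 × 0.894 = 0.648833.

0.6488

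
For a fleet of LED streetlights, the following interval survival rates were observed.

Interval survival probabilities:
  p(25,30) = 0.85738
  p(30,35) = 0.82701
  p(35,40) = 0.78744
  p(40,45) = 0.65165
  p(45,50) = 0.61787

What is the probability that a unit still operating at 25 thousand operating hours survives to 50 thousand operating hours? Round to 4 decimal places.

0.2248

The overall survival probability is 0.85738 × 0.82701 × 0.78744 × 0.65165 × 0.61787.
= 0.224809.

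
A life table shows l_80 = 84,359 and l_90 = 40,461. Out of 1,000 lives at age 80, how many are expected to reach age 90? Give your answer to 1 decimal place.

The relevant probability is 40,461/84,359 = 0.479629.
Expected number = 1,000 × 0.479629 = 479.6.

479.6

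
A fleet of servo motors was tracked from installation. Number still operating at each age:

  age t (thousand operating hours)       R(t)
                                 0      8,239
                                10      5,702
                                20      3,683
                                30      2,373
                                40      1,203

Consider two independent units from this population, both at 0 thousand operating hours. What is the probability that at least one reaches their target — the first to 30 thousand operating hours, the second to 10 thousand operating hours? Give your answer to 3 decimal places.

p₁ = R(30)/R(0) = 2,373/8,239 = 0.288020; p₂ = R(10)/R(0) = 5,702/8,239 = 0.692074.
P(at least one) = 1 − (1−p₁)(1−p₂) = 1 − 0.711980 × 0.307926 = 0.780763.

0.781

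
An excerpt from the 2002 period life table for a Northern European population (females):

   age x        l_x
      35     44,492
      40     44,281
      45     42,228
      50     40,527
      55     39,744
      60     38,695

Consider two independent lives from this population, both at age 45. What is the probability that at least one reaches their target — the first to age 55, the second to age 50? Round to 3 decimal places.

0.998

p₁ = l_55/l_45 = 39,744/42,228 = 0.941176; p₂ = l_50/l_45 = 40,527/42,228 = 0.959719.
P(at least one) = 1 − (1−p₁)(1−p₂) = 1 − 0.058824 × 0.040281 = 0.997631.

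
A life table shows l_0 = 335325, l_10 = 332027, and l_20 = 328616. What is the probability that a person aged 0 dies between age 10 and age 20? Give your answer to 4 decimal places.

0.0102

We want 10|10q0 = (l_10 − l_20)/l_0.
This is the probability of reaching 10 but not 20, conditional on being alive at 0: (l_10 − l_20) / l_0.
= (332027 − 328616) / 335325 = 3411 / 335325 = 0.010172.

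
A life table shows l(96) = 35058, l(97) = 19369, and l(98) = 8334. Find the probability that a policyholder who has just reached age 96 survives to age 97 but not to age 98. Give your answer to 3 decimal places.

This is the probability of reaching 97 but not 98, conditional on being alive at 96: (l(97) − l(98)) / l(96).
= (19369 − 8334) / 35058 = 11035 / 35058 = 0.314764.

0.315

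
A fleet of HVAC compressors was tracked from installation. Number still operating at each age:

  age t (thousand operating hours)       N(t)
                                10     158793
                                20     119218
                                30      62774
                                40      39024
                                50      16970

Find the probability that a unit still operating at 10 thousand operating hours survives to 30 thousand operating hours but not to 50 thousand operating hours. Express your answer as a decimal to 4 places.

0.2885

This is the probability of reaching 30 but not 50, conditional on being operational at 10: (N(30) − N(50)) / N(10).
= (62774 − 16970) / 158793 = 45804 / 158793 = 0.288451.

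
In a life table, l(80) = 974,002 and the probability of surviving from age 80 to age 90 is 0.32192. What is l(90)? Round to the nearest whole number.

l(90) = l(80) × p = 974,002 × 0.32192 = 313551.

313551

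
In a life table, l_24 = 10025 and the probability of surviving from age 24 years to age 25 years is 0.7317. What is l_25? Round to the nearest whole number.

l_25 = l_24 × p = 10025 × 0.7317 = 7335.

7335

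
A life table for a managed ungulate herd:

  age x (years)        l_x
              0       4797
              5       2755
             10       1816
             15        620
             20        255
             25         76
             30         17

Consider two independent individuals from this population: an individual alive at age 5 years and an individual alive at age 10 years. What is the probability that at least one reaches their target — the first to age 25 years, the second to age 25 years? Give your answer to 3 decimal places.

p₁ = l_25/l_5 = 76/2755 = 0.027586; p₂ = l_25/l_10 = 76/1816 = 0.041850.
P(at least one) = 1 − (1−p₁)(1−p₂) = 1 − 0.972414 × 0.958150 = 0.068282.

0.068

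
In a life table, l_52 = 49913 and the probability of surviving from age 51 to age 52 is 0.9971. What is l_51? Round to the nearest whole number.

50058

l_51 = l_52 / p = 49913 / 0.9971 = 50058.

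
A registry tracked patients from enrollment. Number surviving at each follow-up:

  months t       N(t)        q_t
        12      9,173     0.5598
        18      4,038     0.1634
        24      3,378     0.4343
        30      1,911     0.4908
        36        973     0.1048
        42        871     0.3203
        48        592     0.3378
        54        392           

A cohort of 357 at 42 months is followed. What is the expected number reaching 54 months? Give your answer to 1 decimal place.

The relevant probability is 392/871 = 0.450057.
Expected number = 357 × 0.450057 = 160.7.

160.7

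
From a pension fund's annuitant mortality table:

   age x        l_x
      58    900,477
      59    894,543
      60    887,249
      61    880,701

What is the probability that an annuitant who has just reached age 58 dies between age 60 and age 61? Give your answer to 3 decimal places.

We want 2|1q58 = (l_60 − l_61)/l_58.
This is the probability of reaching 60 but not 61, conditional on being alive at 58: (l_60 − l_61) / l_58.
= (887,249 − 880,701) / 900,477 = 6,548 / 900,477 = 0.007272.

0.007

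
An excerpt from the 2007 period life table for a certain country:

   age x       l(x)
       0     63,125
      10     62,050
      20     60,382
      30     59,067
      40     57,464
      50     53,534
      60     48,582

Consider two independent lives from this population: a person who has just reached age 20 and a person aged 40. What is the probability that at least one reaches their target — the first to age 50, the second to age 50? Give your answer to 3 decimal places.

0.992

p₁ = l(50)/l(20) = 53,534/60,382 = 0.886589; p₂ = l(50)/l(40) = 53,534/57,464 = 0.931609.
P(at least one) = 1 − (1−p₁)(1−p₂) = 1 − 0.113411 × 0.068391 = 0.992244.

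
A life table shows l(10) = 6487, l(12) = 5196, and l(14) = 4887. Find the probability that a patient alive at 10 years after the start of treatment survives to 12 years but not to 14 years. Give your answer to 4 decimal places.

0.0476

This is the probability of reaching 12 but not 14, conditional on being alive at 10: (l(12) − l(14)) / l(10).
= (5196 − 4887) / 6487 = 309 / 6487 = 0.047634.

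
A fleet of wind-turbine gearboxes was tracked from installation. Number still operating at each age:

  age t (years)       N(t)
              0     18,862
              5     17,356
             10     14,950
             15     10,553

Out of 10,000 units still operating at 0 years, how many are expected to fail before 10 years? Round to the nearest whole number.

2074

The relevant probability is 1 − 14,950/18,862 = 0.207401.
Expected number = 10,000 × 0.207401 = 2074.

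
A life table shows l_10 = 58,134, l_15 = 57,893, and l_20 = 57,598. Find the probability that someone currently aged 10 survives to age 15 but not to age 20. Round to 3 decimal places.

We want 5|5q10 = (l_15 − l_20)/l_10.
This is the probability of reaching 15 but not 20, conditional on being alive at 10: (l_15 − l_20) / l_10.
= (57,893 − 57,598) / 58,134 = 295 / 58,134 = 0.005074.

0.005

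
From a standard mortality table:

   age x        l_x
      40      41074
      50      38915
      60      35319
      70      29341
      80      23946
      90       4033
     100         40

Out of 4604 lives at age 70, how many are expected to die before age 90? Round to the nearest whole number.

3971

The relevant probability is 1 − 4033/29341 = 0.862547.
Expected number = 4604 × 0.862547 = 3971.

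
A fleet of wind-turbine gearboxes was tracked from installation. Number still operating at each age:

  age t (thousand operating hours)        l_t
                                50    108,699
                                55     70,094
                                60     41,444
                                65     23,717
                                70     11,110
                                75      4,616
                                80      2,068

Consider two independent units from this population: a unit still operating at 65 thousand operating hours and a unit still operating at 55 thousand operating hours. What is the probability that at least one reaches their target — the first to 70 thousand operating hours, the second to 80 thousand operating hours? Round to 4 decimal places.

p₁ = l_70/l_65 = 11,110/23,717 = 0.468440; p₂ = l_80/l_55 = 2,068/70,094 = 0.029503.
P(at least one) = 1 − (1−p₁)(1−p₂) = 1 − 0.531560 × 0.970497 = 0.484123.

0.4841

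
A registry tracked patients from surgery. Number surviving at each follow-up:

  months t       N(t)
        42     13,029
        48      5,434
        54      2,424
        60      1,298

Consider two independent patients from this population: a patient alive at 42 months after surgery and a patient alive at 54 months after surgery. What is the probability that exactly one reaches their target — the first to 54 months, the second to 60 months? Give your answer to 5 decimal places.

p₁ = N(54)/N(42) = 2,424/13,029 = 0.186047; p₂ = N(60)/N(54) = 1,298/2,424 = 0.535479.
P(exactly one) = p₁(1−p₂) + (1−p₁)p₂ = 0.086423 + 0.435855 = 0.522277.

0.52228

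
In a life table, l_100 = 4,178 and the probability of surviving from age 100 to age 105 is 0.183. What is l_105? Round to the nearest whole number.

l_105 = l_100 × p = 4,178 × 0.183 = 765.

765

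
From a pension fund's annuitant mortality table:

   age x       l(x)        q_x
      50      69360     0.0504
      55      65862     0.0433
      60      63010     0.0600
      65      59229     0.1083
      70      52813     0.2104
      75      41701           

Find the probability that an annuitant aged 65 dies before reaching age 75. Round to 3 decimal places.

0.296

P(die before 75 | alive at 65) = 1 − l(75)/l(65) = 1 − 41701/59229 = (17528)/59229 = 0.295936.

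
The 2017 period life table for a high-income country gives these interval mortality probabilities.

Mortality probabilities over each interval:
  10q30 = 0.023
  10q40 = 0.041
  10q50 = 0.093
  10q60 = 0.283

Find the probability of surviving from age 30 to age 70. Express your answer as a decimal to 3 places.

40p30 = (1 − 0.023) × (1 − 0.041) × (1 − 0.093) × (1 − 0.283).
= 0.977 × 0.959 × 0.907 × 0.717 = 0.609312.

0.609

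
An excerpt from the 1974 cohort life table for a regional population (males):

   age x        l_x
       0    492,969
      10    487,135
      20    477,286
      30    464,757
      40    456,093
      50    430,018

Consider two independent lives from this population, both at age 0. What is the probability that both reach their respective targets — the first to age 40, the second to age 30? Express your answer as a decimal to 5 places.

0.87225

p₁ = l_40/l_0 = 456,093/492,969 = 0.925196; p₂ = l_30/l_0 = 464,757/492,969 = 0.942771.
P(both) = p₁ × p₂ = 0.925196 × 0.942771 = 0.872248.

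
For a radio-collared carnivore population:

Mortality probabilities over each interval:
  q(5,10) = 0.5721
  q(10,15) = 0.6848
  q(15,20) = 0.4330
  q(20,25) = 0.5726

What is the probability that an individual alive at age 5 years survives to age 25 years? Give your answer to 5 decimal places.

0.03268

The overall survival probability is (1 − 0.5721) × (1 − 0.6848) × (1 − 0.4330) × (1 − 0.5726).
= 0.4279 × 0.3152 × 0.5670 × 0.4274 = 0.032685.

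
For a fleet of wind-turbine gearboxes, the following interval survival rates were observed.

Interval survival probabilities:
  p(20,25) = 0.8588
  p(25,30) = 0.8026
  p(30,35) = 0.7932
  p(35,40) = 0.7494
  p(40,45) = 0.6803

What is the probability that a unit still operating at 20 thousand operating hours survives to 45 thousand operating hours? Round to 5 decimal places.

The overall survival probability is 0.8588 × 0.8026 × 0.7932 × 0.7494 × 0.6803.
= 0.278733.

0.27873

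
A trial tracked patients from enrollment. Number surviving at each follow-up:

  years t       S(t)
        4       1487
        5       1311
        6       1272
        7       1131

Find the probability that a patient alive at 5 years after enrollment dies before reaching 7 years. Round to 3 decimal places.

0.137

P(die before 7 | alive at 5) = 1 − S(7)/S(5) = 1 − 1131/1311 = (180)/1311 = 0.137300.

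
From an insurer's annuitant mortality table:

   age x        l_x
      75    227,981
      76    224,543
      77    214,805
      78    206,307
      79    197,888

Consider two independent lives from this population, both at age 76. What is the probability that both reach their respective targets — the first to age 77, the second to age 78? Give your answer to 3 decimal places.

0.879

p₁ = l_77/l_76 = 214,805/224,543 = 0.956632; p₂ = l_78/l_76 = 206,307/224,543 = 0.918786.
P(both) = p₁ × p₂ = 0.956632 × 0.918786 = 0.878940.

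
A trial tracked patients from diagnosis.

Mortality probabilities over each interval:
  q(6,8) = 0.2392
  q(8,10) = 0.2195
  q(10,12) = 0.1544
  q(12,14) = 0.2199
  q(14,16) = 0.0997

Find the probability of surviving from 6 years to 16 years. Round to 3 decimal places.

P(survive 6→16) = (1 − 0.2392) × (1 − 0.2195) × (1 − 0.1544) × (1 − 0.2199) × (1 − 0.0997).
= 0.7608 × 0.7805 × 0.8456 × 0.7801 × 0.9003 = 0.352652.

0.353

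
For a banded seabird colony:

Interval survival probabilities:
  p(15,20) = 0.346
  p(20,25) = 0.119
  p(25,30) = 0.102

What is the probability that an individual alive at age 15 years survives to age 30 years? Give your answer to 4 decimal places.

0.0042

Chaining the interval survival probabilities: 0.346 × 0.119 × 0.102.
= 0.004200.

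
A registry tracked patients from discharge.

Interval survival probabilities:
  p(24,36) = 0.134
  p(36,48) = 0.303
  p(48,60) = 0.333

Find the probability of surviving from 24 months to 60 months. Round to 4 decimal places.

Chaining the interval survival probabilities: 0.134 × 0.303 × 0.333.
= 0.013520.

0.0135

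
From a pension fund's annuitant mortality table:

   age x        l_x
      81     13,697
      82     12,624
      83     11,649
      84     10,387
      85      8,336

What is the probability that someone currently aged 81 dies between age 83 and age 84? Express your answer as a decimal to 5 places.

0.09214

We want 2|1q81 = (l_83 − l_84)/l_81.
This is the probability of reaching 83 but not 84, conditional on being alive at 81: (l_83 − l_84) / l_81.
= (11,649 − 10,387) / 13,697 = 1,262 / 13,697 = 0.092137.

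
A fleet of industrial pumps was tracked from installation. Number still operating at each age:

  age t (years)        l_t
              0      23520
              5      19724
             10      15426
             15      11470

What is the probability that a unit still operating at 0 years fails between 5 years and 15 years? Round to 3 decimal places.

0.351

This is the probability of reaching 5 but not 15, conditional on being operational at 0: (l_5 − l_15) / l_0.
= (19724 − 11470) / 23520 = 8254 / 23520 = 0.350935.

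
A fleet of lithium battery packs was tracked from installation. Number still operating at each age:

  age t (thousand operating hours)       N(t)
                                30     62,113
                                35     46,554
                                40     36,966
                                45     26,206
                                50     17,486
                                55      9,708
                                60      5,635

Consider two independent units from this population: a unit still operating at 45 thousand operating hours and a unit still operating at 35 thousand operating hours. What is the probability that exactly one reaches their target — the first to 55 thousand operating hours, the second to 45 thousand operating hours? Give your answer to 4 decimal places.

p₁ = N(55)/N(45) = 9,708/26,206 = 0.370450; p₂ = N(45)/N(35) = 26,206/46,554 = 0.562916.
P(exactly one) = p₁(1−p₂) + (1−p₁)p₂ = 0.161918 + 0.354384 = 0.516302.

0.5163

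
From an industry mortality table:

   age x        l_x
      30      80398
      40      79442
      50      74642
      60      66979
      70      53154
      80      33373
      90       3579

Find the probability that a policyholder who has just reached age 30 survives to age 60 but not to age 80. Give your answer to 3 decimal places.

0.418

We want 30|20q30 = (l_60 − l_80)/l_30.
This is the probability of reaching 60 but not 80, conditional on being alive at 30: (l_60 − l_80) / l_30.
= (66979 − 33373) / 80398 = 33606 / 80398 = 0.417995.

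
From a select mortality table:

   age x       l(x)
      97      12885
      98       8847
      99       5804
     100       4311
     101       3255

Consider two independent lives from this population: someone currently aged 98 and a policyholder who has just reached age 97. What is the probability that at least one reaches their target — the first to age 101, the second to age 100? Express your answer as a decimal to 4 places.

p₁ = l(101)/l(98) = 3255/8847 = 0.367921; p₂ = l(100)/l(97) = 4311/12885 = 0.334575.
P(at least one) = 1 − (1−p₁)(1−p₂) = 1 − 0.632079 × 0.665425 = 0.579399.

0.5794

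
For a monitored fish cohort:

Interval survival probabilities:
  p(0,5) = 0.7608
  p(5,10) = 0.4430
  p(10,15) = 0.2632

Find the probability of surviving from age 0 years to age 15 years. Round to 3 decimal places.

The overall survival probability is 0.7608 × 0.4430 × 0.2632.
= 0.088707.

0.089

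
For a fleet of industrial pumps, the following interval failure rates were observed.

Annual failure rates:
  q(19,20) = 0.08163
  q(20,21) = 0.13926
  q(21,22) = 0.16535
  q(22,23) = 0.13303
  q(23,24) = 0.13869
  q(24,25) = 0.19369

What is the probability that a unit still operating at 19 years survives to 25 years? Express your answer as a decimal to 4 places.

Survival from 19 to 25 is the product of surviving each interval: (1 − 0.08163) × (1 − 0.13926) × (1 − 0.16535) × (1 − 0.13303) × (1 − 0.13869) × (1 − 0.19369).
= 0.91837 × 0.86074 × 0.83465 × 0.86697 × 0.86131 × 0.80631 = 0.397246.

0.3972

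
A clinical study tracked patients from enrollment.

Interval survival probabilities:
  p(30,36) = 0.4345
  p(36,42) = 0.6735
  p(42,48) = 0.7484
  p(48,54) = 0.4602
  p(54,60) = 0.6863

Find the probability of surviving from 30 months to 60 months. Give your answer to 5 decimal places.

The overall survival probability is 0.4345 × 0.6735 × 0.7484 × 0.4602 × 0.6863.
= 0.069171.

0.06917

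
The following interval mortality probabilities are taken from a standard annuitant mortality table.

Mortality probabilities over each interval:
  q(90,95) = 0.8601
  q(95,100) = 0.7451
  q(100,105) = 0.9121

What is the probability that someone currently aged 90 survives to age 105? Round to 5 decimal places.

0.00313

Survival from 90 to 105 is the product of surviving each interval: (1 − 0.8601) × (1 − 0.7451) × (1 − 0.9121).
= 0.1399 × 0.2549 × 0.0879 = 0.003135.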